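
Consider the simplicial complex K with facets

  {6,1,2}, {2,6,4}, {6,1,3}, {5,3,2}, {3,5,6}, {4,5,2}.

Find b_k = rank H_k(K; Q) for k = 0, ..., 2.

b_0 = 1, b_1 = 1, b_2 = 0.

Fix the vertex order 1 < 2 < 3 < 4 < 5 < 6 and write every simplex with vertices in increasing order. Then dim K = 2 and the simplices of K are:

  0-simplices (6): [1], [2], [3], [4], [5], [6]
  1-simplices (12): [1,2], [1,3], [1,6], [2,3], [2,4], [2,5], [2,6], [3,5], [3,6], [4,5], [4,6], [5,6]
  2-simplices (6): [1,2,6], [1,3,6], [2,3,5], [2,4,5], [2,4,6], [3,5,6]

giving chain groups C_0 ≅ Z^6, C_1 ≅ Z^12, C_2 ≅ Z^6.

∂_1: C_1 → C_0 maps an edge to its endpoints' difference, ∂[p,q] = q − p.
The resulting 6×12 matrix has rank 5, and its Smith normal form has invariant factors (1,1,1,1,1).

∂_2: C_2 → C_1 maps a triangle to the signed sum of its edges. For instance
  ∂[3,5,6] = [5,6] − [3,6] + [3,5],
  ∂[1,3,6] = [3,6] − [1,6] + [1,3].
The 12×6 boundary matrix has rank 6 and Smith normal form diag(1,1,1,1,1,1).

From H_k ≅ ker(∂_k) / im(∂_{k+1}) we obtain:

  H_0: rank C_0 − rank ∂_1 = 6 − 5 = 1, and the invariant factors of ∂_1 are all 1, so H_0 = Z.
  H_1: rank ker ∂_1 − rank ∂_2 = (12 − 5) − 6 = 1, and the invariant factors of ∂_2 are all 1, so H_1 = Z.
  H_2: rank ker ∂_2 − rank ∂_3 = (6 − 6) − 0 = 0, and there is no ∂_3, so H_2 = 0.

Hence the Betti numbers are b_0 = 1, b_1 = 1, b_2 = 0.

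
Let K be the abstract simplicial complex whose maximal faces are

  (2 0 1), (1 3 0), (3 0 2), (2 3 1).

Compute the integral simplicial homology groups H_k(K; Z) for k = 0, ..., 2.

Order the vertices as 0 < 1 < 2 < 3. Listing each simplex with vertices in this order, K has dimension 2 with simplices:

  0-simplices (4): [0], [1], [2], [3]
  1-simplices (6): [0,1], [0,2], [0,3], [1,2], [1,3], [2,3]
  2-simplices (4): [0,1,2], [0,1,3], [0,2,3], [1,2,3]

so the chain groups are C_0 ≅ Z^4, C_1 ≅ Z^6, C_2 ≅ Z^4.

The boundary map ∂_1: C_1 → C_0 sends each edge [p,q] (with p < q) to q − p. For instance
  ∂[1,2] = [2] − [1].
This gives a 4×6 integer matrix of rank 3; reducing to Smith normal form yields diagonal entries (1,1,1).

∂_2: C_2 → C_1 acts by ∂[p,q,r] = [q,r] − [p,r] + [p,q]. For instance
  ∂[0,1,2] = [1,2] − [0,2] + [0,1],
  ∂[0,1,3] = [1,3] − [0,3] + [0,1].
The 6×4 boundary matrix has rank 3 and Smith normal form diag(1,1,1).

Now H_k = ker ∂_k / im ∂_{k+1}, so:

  H_0: rank C_0 − rank ∂_1 = 4 − 3 = 1, and the invariant factors of ∂_1 are all 1, so H_0 = Z.
  H_1: rank ker ∂_1 − rank ∂_2 = (6 − 3) − 3 = 0, and the invariant factors of ∂_2 are all 1, so H_1 = 0.
  H_2: rank ker ∂_2 − rank ∂_3 = (4 − 3) − 0 = 1, and there is no ∂_3, so H_2 = Z.

H_0 = Z,  H_1 = 0,  H_2 = Z.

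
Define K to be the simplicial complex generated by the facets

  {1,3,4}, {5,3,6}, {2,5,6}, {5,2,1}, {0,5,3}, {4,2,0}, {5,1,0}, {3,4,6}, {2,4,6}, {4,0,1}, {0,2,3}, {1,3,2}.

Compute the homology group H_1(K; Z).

H_1 = Z/2.

Fix the vertex order 0 < 1 < 2 < 3 < 4 < 5 < 6 and write every simplex with vertices in increasing order. Then dim K = 2 and the simplices of K are:

  0-simplices (7): [0], [1], [2], [3], [4], [5], [6]
  1-simplices (18): [0,1], [0,2], [0,3], [0,4], [0,5], [1,2], [1,3], [1,4], [1,5], [2,3], [2,4], [2,5], [2,6], [3,4], [3,5], [3,6], [4,6], [5,6]
  2-simplices (12): [0,1,4], [0,1,5], [0,2,3], [0,2,4], [0,3,5], [1,2,3], [1,2,5], [1,3,4], [2,4,6], [2,5,6], [3,4,6], [3,5,6]

Hence C_0 ≅ Z^7, C_1 ≅ Z^18, C_2 ≅ Z^12.

Boundary ∂_1: C_1 → C_0 sends each edge [p,q] (with p < q) to q − p. For instance
  ∂[0,3] = [3] − [0].
The 7×18 boundary matrix has rank 6 and Smith normal form diag(1,1,1,1,1,1).

The boundary map ∂_2: C_2 → C_1 acts by ∂[p,q,r] = [q,r] − [p,r] + [p,q]. For instance
  ∂[1,2,3] = [2,3] − [1,3] + [1,2],
  ∂[1,2,5] = [2,5] − [1,5] + [1,2].
The 18×12 boundary matrix has rank 12 and Smith normal form diag(1,1,1,1,1,1,1,1,1,1,1,2).

From H_k ≅ ker(∂_k) / im(∂_{k+1}) we obtain:

  H_1: rank ker ∂_1 − rank ∂_2 = (18 − 6) − 12 = 0, and ∂_2 has invariant factor 2 > 1, so H_1 ≅ Z/2.

(K is a triangulation of the real projective plane RP^2.)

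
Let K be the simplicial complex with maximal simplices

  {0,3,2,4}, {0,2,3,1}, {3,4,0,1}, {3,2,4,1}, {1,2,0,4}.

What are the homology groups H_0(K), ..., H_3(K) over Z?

H_0 ≅ Z,  H_1 = 0,  H_2 = 0,  H_3 ≅ Z.

Take the total order 0 < 1 < 2 < 3 < 4 on the vertex set. Then K (dimension 3) consists of the simplices:

  0-simplices (5): [0], [1], [2], [3], [4]
  1-simplices (10): [0,1], [0,2], [0,3], [0,4], [1,2], [1,3], [1,4], [2,3], [2,4], [3,4]
  2-simplices (10): [0,1,2], [0,1,3], [0,1,4], [0,2,3], [0,2,4], [0,3,4], [1,2,3], [1,2,4], [1,3,4], [2,3,4]
  3-simplices (5): [0,1,2,3], [0,1,2,4], [0,1,3,4], [0,2,3,4], [1,2,3,4]

giving chain groups C_0 ≅ Z^5, C_1 ≅ Z^10, C_2 ≅ Z^10, C_3 ≅ Z^5.

Boundary ∂_1: C_1 → C_0 sends each edge [p,q] (with p < q) to q − p. For instance
  ∂[0,3] = [3] − [0].
As a 5×10 matrix over Z this has rank 4, with invariant factors (1,1,1,1).

∂_2: C_2 → C_1 acts by ∂[p,q,r] = [q,r] − [p,r] + [p,q]. For instance
  ∂[0,2,4] = [2,4] − [0,4] + [0,2],
  ∂[0,1,3] = [1,3] − [0,3] + [0,1].
As a 10×10 matrix over Z this has rank 6, with invariant factors (1,1,1,1,1,1).

Boundary ∂_3: C_3 → C_2 sends each 3-simplex σ to the alternating sum Σ_i (−1)^i (σ with its i-th vertex removed). For instance
  ∂[0,1,2,4] = [1,2,4] − [0,2,4] + [0,1,4] − [0,1,2],
  ∂[1,2,3,4] = [2,3,4] − [1,3,4] + [1,2,4] − [1,2,3].
The 10×5 boundary matrix has rank 4 and Smith normal form diag(1,1,1,1).

Computing H_k = (kernel of ∂_k) / (image of ∂_{k+1}):

  H_0: rank C_0 − rank ∂_1 = 5 − 4 = 1, and the invariant factors of ∂_1 are all 1, so H_0 = Z.
  H_1: rank ker ∂_1 − rank ∂_2 = (10 − 4) − 6 = 0, and the invariant factors of ∂_2 are all 1, so H_1 = 0.
  H_2: rank ker ∂_2 − rank ∂_3 = (10 − 6) − 4 = 0, and the invariant factors of ∂_3 are all 1, so H_2 = 0.
  H_3: rank ker ∂_3 − rank ∂_4 = (5 − 4) − 0 = 1, and there is no ∂_4, so H_3 = Z.

As a check, the Euler characteristic is 5 − 10 + 10 − 5 = 0, which agrees with 1 − 0 + 0 − 1 = 0.
(K is a triangulation of the 3-sphere S^3.)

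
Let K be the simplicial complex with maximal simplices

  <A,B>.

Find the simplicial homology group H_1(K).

Order the vertices as A < B. Listing each simplex with vertices in this order, K has dimension 1 with simplices:

  0-simplices (2): A, B
  1-simplices (1): AB

giving chain groups C_0 ≅ Z^2, C_1 ≅ Z^1.

The boundary map ∂_1: C_1 → C_0 is given by ∂[p,q] = [q] − [p].
The 2×1 boundary matrix has rank 1 and Smith normal form diag(1).

Computing H_k = (kernel of ∂_k) / (image of ∂_{k+1}):

  H_1: rank ker ∂_1 − rank ∂_2 = (1 − 1) − 0 = 0, and there is no ∂_2, so H_1 = 0.

H_1 ≅ 0.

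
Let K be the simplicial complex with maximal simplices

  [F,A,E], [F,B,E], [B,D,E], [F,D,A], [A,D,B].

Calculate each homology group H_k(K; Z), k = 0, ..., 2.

Fix the vertex order A < B < D < E < F and write every simplex with vertices in increasing order. Then dim K = 2 and the simplices of K are:

  0-simplices (5): A, B, D, E, F
  1-simplices (10): AB, AD, AE, AF, BD, BE, BF, DE, DF, EF
  2-simplices (5): ABD, ADF, AEF, BDE, BEF

Hence C_0 ≅ Z^5, C_1 ≅ Z^10, C_2 ≅ Z^5.

Boundary ∂_1: C_1 → C_0 is given by ∂[p,q] = [q] − [p]. For instance
  ∂EF = F − E.
This gives a 5×10 integer matrix of rank 4; reducing to Smith normal form yields diagonal entries (1,1,1,1).

The boundary map ∂_2: C_2 → C_1 acts by ∂[p,q,r] = [q,r] − [p,r] + [p,q]. For instance
  ∂ABD = BD − AD + AB,
  ∂BDE = DE − BE + BD.
The 10×5 boundary matrix has rank 5 and Smith normal form diag(1,1,1,1,1).

Now H_k = ker ∂_k / im ∂_{k+1}, so:

  H_0: rank C_0 − rank ∂_1 = 5 − 4 = 1, and the invariant factors of ∂_1 are all 1, so H_0 ≅ Z.
  H_1: rank ker ∂_1 − rank ∂_2 = (10 − 4) − 5 = 1, and the invariant factors of ∂_2 are all 1, so H_1 ≅ Z.
  H_2: rank ker ∂_2 − rank ∂_3 = (5 − 5) − 0 = 0, and there is no ∂_3, so H_2 ≅ 0.

(K is a triangulation of the Möbius band.)

H_0 = Z,  H_1 = Z,  H_2 = 0.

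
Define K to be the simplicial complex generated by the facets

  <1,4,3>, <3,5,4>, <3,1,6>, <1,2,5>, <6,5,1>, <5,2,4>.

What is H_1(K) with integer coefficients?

Take the total order 1 < 2 < 3 < 4 < 5 < 6 on the vertex set. Then K (dimension 2) consists of the simplices:

  0-simplices (6): [1], [2], [3], [4], [5], [6]
  1-simplices (12): [1,2], [1,3], [1,4], [1,5], [1,6], [2,4], [2,5], [3,4], [3,5], [3,6], [4,5], [5,6]
  2-simplices (6): [1,2,5], [1,3,4], [1,3,6], [1,5,6], [2,4,5], [3,4,5]

so the chain groups are C_0 ≅ Z^6, C_1 ≅ Z^12, C_2 ≅ Z^6.

∂_1: C_1 → C_0 maps an edge to its endpoints' difference, ∂[p,q] = q − p. For instance
  ∂[1,6] = [6] − [1].
The resulting 6×12 matrix has rank 5, and its Smith normal form has invariant factors (1,1,1,1,1).

The boundary map ∂_2: C_2 → C_1 acts by ∂[p,q,r] = [q,r] − [p,r] + [p,q]. For instance
  ∂[1,2,5] = [2,5] − [1,5] + [1,2],
  ∂[3,4,5] = [4,5] − [3,5] + [3,4].
This gives a 12×6 integer matrix of rank 6; reducing to Smith normal form yields diagonal entries (1,1,1,1,1,1).

Reading off H_k = ker ∂_k / im ∂_{k+1}:

  H_1: rank ker ∂_1 − rank ∂_2 = (12 − 5) − 6 = 1, and the invariant factors of ∂_2 are all 1, so H_1 ≅ Z.

H_1 ≅ Z.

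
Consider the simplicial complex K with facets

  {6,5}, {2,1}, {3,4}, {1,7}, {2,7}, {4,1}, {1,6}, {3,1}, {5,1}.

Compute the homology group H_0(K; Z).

H_0 = Z.

Order the vertices as 1 < 2 < 3 < 4 < 5 < 6 < 7. Listing each simplex with vertices in this order, K has dimension 1 with simplices:

  0-simplices (7): [1], [2], [3], [4], [5], [6], [7]
  1-simplices (9): [1,2], [1,3], [1,4], [1,5], [1,6], [1,7], [2,7], [3,4], [5,6]

so the chain groups are C_0 ≅ Z^7, C_1 ≅ Z^9.

The boundary map ∂_1: C_1 → C_0 sends each edge [p,q] (with p < q) to q − p. For instance
  ∂[1,5] = [5] − [1].
The resulting 7×9 matrix has rank 6, and its Smith normal form has invariant factors (1,1,1,1,1,1).

From H_k ≅ ker(∂_k) / im(∂_{k+1}) we obtain:

  H_0: rank C_0 − rank ∂_1 = 7 − 6 = 1, and the invariant factors of ∂_1 are all 1, so H_0 ≅ Z.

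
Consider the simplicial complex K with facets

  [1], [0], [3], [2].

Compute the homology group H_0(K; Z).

We work with the vertex ordering 0 < 1 < 2 < 3. The simplices of K, each written with vertices in increasing order, are:

  0-simplices (4): [0], [1], [2], [3]

Hence C_0 ≅ Z^4.

Reading off H_k = ker ∂_k / im ∂_{k+1}:

  H_0: rank C_0 − rank ∂_1 = 4 − 0 = 4, and there is no ∂_1, so H_0 = Z^4.

H_0 ≅ Z^4.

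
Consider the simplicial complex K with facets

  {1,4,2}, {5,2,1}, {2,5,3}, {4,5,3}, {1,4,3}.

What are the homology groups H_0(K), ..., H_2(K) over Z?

Fix the vertex order 1 < 2 < 3 < 4 < 5 and write every simplex with vertices in increasing order. Then dim K = 2 and the simplices of K are:

  0-simplices (5): [1], [2], [3], [4], [5]
  1-simplices (10): [1,2], [1,3], [1,4], [1,5], [2,3], [2,4], [2,5], [3,4], [3,5], [4,5]
  2-simplices (5): [1,2,4], [1,2,5], [1,3,4], [2,3,5], [3,4,5]

Hence C_0 ≅ Z^5, C_1 ≅ Z^10, C_2 ≅ Z^5.

∂_1: C_1 → C_0 is given by ∂[p,q] = [q] − [p].
As a 5×10 matrix over Z this has rank 4, with invariant factors (1,1,1,1).

∂_2: C_2 → C_1 acts by ∂[p,q,r] = [q,r] − [p,r] + [p,q]. For instance
  ∂[1,3,4] = [3,4] − [1,4] + [1,3],
  ∂[1,2,5] = [2,5] − [1,5] + [1,2].
The resulting 10×5 matrix has rank 5, and its Smith normal form has invariant factors (1,1,1,1,1).

Now H_k = ker ∂_k / im ∂_{k+1}, so:

  H_0: rank C_0 − rank ∂_1 = 5 − 4 = 1, and the invariant factors of ∂_1 are all 1, so H_0 = Z.
  H_1: rank ker ∂_1 − rank ∂_2 = (10 − 4) − 5 = 1, and the invariant factors of ∂_2 are all 1, so H_1 = Z.
  H_2: rank ker ∂_2 − rank ∂_3 = (5 − 5) − 0 = 0, and there is no ∂_3, so H_2 = 0.

H_0 = Z,  H_1 = Z,  H_2 = 0.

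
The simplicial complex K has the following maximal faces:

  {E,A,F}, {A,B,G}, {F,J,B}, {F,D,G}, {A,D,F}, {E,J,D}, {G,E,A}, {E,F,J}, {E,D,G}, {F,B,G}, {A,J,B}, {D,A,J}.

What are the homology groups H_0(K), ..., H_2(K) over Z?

H_0 = Z,  H_1 = Z/2,  H_2 = 0.

Take the total order A < B < D < E < F < G < J on the vertex set. Then K (dimension 2) consists of the simplices:

  0-simplices (7): A, B, D, E, F, G, J
  1-simplices (18): AB, AD, AE, AF, AG, AJ, BF, BG, BJ, DE, DF, DG, DJ, EF, EG, EJ, FG, FJ
  2-simplices (12): ABG, ABJ, ADF, ADJ, AEF, AEG, BFG, BFJ, DEG, DEJ, DFG, EFJ

Hence C_0 ≅ Z^7, C_1 ≅ Z^18, C_2 ≅ Z^12.

∂_1: C_1 → C_0 is given by ∂[p,q] = [q] − [p]. For instance
  ∂AF = F − A.
The 7×18 boundary matrix has rank 6 and Smith normal form diag(1,1,1,1,1,1).

The boundary map ∂_2: C_2 → C_1 sends each 2-simplex [p,q,r] to [q,r] − [p,r] + [p,q]. For instance
  ∂ABJ = BJ − AJ + AB,
  ∂BFG = FG − BG + BF.
This gives a 18×12 integer matrix of rank 12; reducing to Smith normal form yields diagonal entries (1,1,1,1,1,1,1,1,1,1,1,2).

Reading off H_k = ker ∂_k / im ∂_{k+1}:

  H_0: rank C_0 − rank ∂_1 = 7 − 6 = 1, and the invariant factors of ∂_1 are all 1, so H_0 ≅ Z.
  H_1: rank ker ∂_1 − rank ∂_2 = (18 − 6) − 12 = 0, and ∂_2 has invariant factor 2 > 1, so H_1 ≅ Z/2.
  H_2: rank ker ∂_2 − rank ∂_3 = (12 − 12) − 0 = 0, and there is no ∂_3, so H_2 ≅ 0.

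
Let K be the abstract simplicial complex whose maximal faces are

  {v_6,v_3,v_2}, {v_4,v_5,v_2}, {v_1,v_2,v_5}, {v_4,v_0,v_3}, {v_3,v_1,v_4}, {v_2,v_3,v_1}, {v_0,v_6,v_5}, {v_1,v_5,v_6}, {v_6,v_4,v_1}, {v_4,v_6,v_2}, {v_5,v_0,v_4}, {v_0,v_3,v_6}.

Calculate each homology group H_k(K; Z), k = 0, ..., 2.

We work with the vertex ordering v_0 < v_1 < v_2 < v_3 < v_4 < v_5 < v_6. The simplices of K, each written with vertices in increasing order, are:

  0-simplices (7): [v_0], [v_1], [v_2], [v_3], [v_4], [v_5], [v_6]
  1-simplices (18): (18 of them)
  2-simplices (12): (12 of them)

Hence C_0 ≅ Z^7, C_1 ≅ Z^18, C_2 ≅ Z^12.

∂_1: C_1 → C_0 is given by ∂[p,q] = [q] − [p].
The 7×18 boundary matrix has rank 6 and Smith normal form diag(1,1,1,1,1,1).

∂_2: C_2 → C_1 acts by ∂[p,q,r] = [q,r] − [p,r] + [p,q]. For instance
  ∂[v_0,v_4,v_5] = [v_4,v_5] − [v_0,v_5] + [v_0,v_4],
  ∂[v_0,v_3,v_6] = [v_3,v_6] − [v_0,v_6] + [v_0,v_3].
This gives a 18×12 integer matrix of rank 12; reducing to Smith normal form yields diagonal entries (1,1,1,1,1,1,1,1,1,1,1,2).

From H_k ≅ ker(∂_k) / im(∂_{k+1}) we obtain:

  H_0: rank C_0 − rank ∂_1 = 7 − 6 = 1, and the invariant factors of ∂_1 are all 1, so H_0 ≅ Z.
  H_1: rank ker ∂_1 − rank ∂_2 = (18 − 6) − 12 = 0, and ∂_2 has invariant factor 2 > 1, so H_1 ≅ Z/2.
  H_2: rank ker ∂_2 − rank ∂_3 = (12 − 12) − 0 = 0, and there is no ∂_3, so H_2 ≅ 0.

H_0 = Z,  H_1 = Z/2,  H_2 = 0.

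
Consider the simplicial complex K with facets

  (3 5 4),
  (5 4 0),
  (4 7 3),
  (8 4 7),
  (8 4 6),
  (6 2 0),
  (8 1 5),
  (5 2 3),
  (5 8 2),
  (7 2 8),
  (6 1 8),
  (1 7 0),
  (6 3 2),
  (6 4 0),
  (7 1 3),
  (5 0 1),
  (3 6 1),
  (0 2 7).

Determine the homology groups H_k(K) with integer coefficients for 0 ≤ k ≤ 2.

H_0 = Z,  H_1 = Z^2,  H_2 = Z.

Take the total order 0 < 1 < 2 < 3 < 4 < 5 < 6 < 7 < 8 on the vertex set. Then K (dimension 2) consists of the simplices:

  0-simplices (9): [0], [1], [2], [3], [4], [5], [6], [7], [8]
  1-simplices (27): (27 of them)
  2-simplices (18): [0,1,5], [0,1,7], [0,2,6], [0,2,7], [0,4,5], [0,4,6], [1,3,6], [1,3,7], [1,5,8], [1,6,8], [2,3,5], [2,3,6], [2,5,8], [2,7,8], [3,4,5], [3,4,7], [4,6,8], [4,7,8]

giving chain groups C_0 ≅ Z^9, C_1 ≅ Z^27, C_2 ≅ Z^18.

∂_1: C_1 → C_0 is given by ∂[p,q] = [q] − [p].
The 9×27 boundary matrix has rank 8 and Smith normal form diag(1,1,1,1,1,1,1,1).

The boundary map ∂_2: C_2 → C_1 maps a triangle to the signed sum of its edges. For instance
  ∂[0,2,7] = [2,7] − [0,7] + [0,2],
  ∂[1,6,8] = [6,8] − [1,8] + [1,6].
This gives a 27×18 integer matrix of rank 17; reducing to Smith normal form yields diagonal entries (1,1,1,1,1,1,1,1,1,1,1,1,1,1,1,1,1).

From H_k ≅ ker(∂_k) / im(∂_{k+1}) we obtain:

  H_0: rank C_0 − rank ∂_1 = 9 − 8 = 1, and the invariant factors of ∂_1 are all 1, so H_0 ≅ Z.
  H_1: rank ker ∂_1 − rank ∂_2 = (27 − 8) − 17 = 2, and the invariant factors of ∂_2 are all 1, so H_1 ≅ Z^2.
  H_2: rank ker ∂_2 − rank ∂_3 = (18 − 17) − 0 = 1, and there is no ∂_3, so H_2 ≅ Z.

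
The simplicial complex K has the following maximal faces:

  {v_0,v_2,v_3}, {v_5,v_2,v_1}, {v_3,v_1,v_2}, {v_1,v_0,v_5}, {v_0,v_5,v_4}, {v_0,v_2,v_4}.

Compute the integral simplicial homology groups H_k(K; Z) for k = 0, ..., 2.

K has 6 vertices, 12 edges, 6 triangles.
rank ∂_0 = 0, rank ∂_1 = 5 ⇒ b_0 = 6 − 0 − 5 = 1; all invariant factors of ∂_1 are 1 so no torsion. So H_0 ≅ Z.
rank ∂_1 = 5, rank ∂_2 = 6 ⇒ b_1 = 12 − 5 − 6 = 1; all invariant factors of ∂_2 are 1 so no torsion. So H_1 ≅ Z.
rank ∂_2 = 6, rank ∂_3 = 0 ⇒ b_2 = 6 − 6 − 0 = 0. So H_2 ≅ 0.

H_0 = Z,  H_1 = Z,  H_2 = 0.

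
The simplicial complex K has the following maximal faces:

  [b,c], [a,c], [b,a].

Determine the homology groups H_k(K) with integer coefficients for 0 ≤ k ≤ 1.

Order the vertices as a < b < c. Listing each simplex with vertices in this order, K has dimension 1 with simplices:

  0-simplices (3): a, b, c
  1-simplices (3): ab, ac, bc

Hence C_0 ≅ Z^3, C_1 ≅ Z^3.

The boundary map ∂_1: C_1 → C_0 sends each edge [p,q] (with p < q) to q − p. For instance
  ∂ac = c − a.
As a 3×3 matrix over Z this has rank 2, with invariant factors (1,1).

From H_k ≅ ker(∂_k) / im(∂_{k+1}) we obtain:

  H_0: rank C_0 − rank ∂_1 = 3 − 2 = 1, and the invariant factors of ∂_1 are all 1, so H_0 ≅ Z.
  H_1: rank ker ∂_1 − rank ∂_2 = (3 − 2) − 0 = 1, and there is no ∂_2, so H_1 ≅ Z.

H_0 = Z,  H_1 = Z.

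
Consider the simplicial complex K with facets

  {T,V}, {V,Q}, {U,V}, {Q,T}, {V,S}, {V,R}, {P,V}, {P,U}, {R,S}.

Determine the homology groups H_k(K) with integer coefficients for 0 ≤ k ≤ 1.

H_0 ≅ Z,  H_1 ≅ Z^3.

K has 7 vertices, 9 edges.
rank ∂_0 = 0, rank ∂_1 = 6 ⇒ b_0 = 7 − 0 − 6 = 1; all invariant factors of ∂_1 are 1 so no torsion. So H_0 ≅ Z.
rank ∂_1 = 6, rank ∂_2 = 0 ⇒ b_1 = 9 − 6 − 0 = 3. So H_1 ≅ Z^3.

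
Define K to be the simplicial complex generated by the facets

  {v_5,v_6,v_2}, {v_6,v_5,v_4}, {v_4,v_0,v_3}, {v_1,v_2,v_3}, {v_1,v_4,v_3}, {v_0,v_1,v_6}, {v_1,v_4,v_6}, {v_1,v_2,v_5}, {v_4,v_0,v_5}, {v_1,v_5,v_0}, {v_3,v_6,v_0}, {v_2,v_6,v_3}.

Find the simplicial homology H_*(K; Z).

H_0 ≅ Z,  H_1 ≅ Z/2Z,  H_2 = 0.

Order the vertices as v_0 < v_1 < v_2 < v_3 < v_4 < v_5 < v_6. Listing each simplex with vertices in this order, K has dimension 2 with simplices:

  0-simplices (7): [v_0], [v_1], [v_2], [v_3], [v_4], [v_5], [v_6]
  1-simplices (18): (18 of them)
  2-simplices (12): (12 of them)

so the chain groups are C_0 ≅ Z^7, C_1 ≅ Z^18, C_2 ≅ Z^12.

∂_1: C_1 → C_0 is given by ∂[p,q] = [q] − [p]. For instance
  ∂[v_0,v_6] = [v_6] − [v_0].
The resulting 7×18 matrix has rank 6, and its Smith normal form has invariant factors (1,1,1,1,1,1).

Boundary ∂_2: C_2 → C_1 maps a triangle to the signed sum of its edges. For instance
  ∂[v_2,v_5,v_6] = [v_5,v_6] − [v_2,v_6] + [v_2,v_5],
  ∂[v_0,v_3,v_6] = [v_3,v_6] − [v_0,v_6] + [v_0,v_3].
The resulting 18×12 matrix has rank 12, and its Smith normal form has invariant factors (1,1,1,1,1,1,1,1,1,1,1,2).

From H_k ≅ ker(∂_k) / im(∂_{k+1}) we obtain:

  H_0: rank C_0 − rank ∂_1 = 7 − 6 = 1, and the invariant factors of ∂_1 are all 1, so H_0 = Z.
  H_1: rank ker ∂_1 − rank ∂_2 = (18 − 6) − 12 = 0, and ∂_2 has invariant factor 2 > 1, so H_1 = Z/2Z.
  H_2: rank ker ∂_2 − rank ∂_3 = (12 − 12) − 0 = 0, and there is no ∂_3, so H_2 = 0.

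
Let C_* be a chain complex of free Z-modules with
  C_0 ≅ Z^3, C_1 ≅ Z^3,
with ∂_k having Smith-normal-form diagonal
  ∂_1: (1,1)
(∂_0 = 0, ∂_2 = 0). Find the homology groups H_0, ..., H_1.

H_0: b_0 = 3 − 0 − 2 = 1; torsion from ∂_1 factors > 1: none. So H_0 = Z.
H_1: b_1 = 3 − 2 − 0 = 1; torsion from ∂_2 factors > 1: none. So H_1 = Z.

H_0 = Z,  H_1 = Z.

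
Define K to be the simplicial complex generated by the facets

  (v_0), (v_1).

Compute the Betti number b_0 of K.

We work with the vertex ordering v_0 < v_1. The simplices of K, each written with vertices in increasing order, are:

  0-simplices (2): [v_0], [v_1]

so the chain groups are C_0 ≅ Z^2.

Now H_k = ker ∂_k / im ∂_{k+1}, so:

  H_0: rank C_0 − rank ∂_1 = 2 − 0 = 2, and there is no ∂_1, so H_0 ≅ Z^2.

(K is a triangulation of a set of 2 points.)

Hence the Betti numbers are b_0 = 2.

b_0 = 2.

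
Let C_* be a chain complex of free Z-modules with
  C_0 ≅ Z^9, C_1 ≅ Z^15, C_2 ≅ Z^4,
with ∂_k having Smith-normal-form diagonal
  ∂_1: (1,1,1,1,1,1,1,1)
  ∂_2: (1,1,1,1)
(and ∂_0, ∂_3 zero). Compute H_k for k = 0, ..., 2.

H_0 = Z,  H_1 = Z^3,  H_2 = 0.

H_0: b_0 = 9 − 0 − 8 = 1; torsion from ∂_1 factors > 1: none. So H_0 = Z.
H_1: b_1 = 15 − 8 − 4 = 3; torsion from ∂_2 factors > 1: none. So H_1 = Z^3.
H_2: b_2 = 4 − 4 − 0 = 0; torsion from ∂_3 factors > 1: none. So H_2 = 0.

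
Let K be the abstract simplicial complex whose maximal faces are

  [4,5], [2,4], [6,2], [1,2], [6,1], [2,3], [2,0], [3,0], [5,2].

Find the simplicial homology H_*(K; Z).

H_0 ≅ Z,  H_1 ≅ Z^3.

K has 7 vertices, 9 edges.
rank ∂_0 = 0, rank ∂_1 = 6 ⇒ b_0 = 7 − 0 − 6 = 1; all invariant factors of ∂_1 are 1 so no torsion. So H_0 = Z.
rank ∂_1 = 6, rank ∂_2 = 0 ⇒ b_1 = 9 − 6 − 0 = 3. So H_1 = Z^3.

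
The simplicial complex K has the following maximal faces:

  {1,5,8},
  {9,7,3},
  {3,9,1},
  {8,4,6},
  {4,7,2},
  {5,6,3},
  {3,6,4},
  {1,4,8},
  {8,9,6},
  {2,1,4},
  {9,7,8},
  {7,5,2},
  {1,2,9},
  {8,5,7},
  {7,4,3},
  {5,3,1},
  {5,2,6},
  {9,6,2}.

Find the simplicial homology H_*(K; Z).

H_0 = Z,  H_1 = Z^2,  H_2 = Z.

We work with the vertex ordering 1 < 2 < 3 < 4 < 5 < 6 < 7 < 8 < 9. The simplices of K, each written with vertices in increasing order, are:

  0-simplices (9): [1], [2], [3], [4], [5], [6], [7], [8], [9]
  1-simplices (27): (27 of them)
  2-simplices (18): [1,2,4], [1,2,9], [1,3,5], [1,3,9], [1,4,8], [1,5,8], [2,4,7], [2,5,6], [2,5,7], [2,6,9], [3,4,6], [3,4,7], [3,5,6], [3,7,9], [4,6,8], [5,7,8], [6,8,9], [7,8,9]

giving chain groups C_0 ≅ Z^9, C_1 ≅ Z^27, C_2 ≅ Z^18.

The boundary map ∂_1: C_1 → C_0 maps an edge to its endpoints' difference, ∂[p,q] = q − p. For instance
  ∂[4,6] = [6] − [4].
The resulting 9×27 matrix has rank 8, and its Smith normal form has invariant factors (1,1,1,1,1,1,1,1).

The boundary map ∂_2: C_2 → C_1 sends each 2-simplex [p,q,r] to [q,r] − [p,r] + [p,q]. For instance
  ∂[7,8,9] = [8,9] − [7,9] + [7,8],
  ∂[1,3,9] = [3,9] − [1,9] + [1,3].
The 27×18 boundary matrix has rank 17 and Smith normal form diag(1,1,1,1,1,1,1,1,1,1,1,1,1,1,1,1,1).

From H_k ≅ ker(∂_k) / im(∂_{k+1}) we obtain:

  H_0: rank C_0 − rank ∂_1 = 9 − 8 = 1, and the invariant factors of ∂_1 are all 1, so H_0 = Z.
  H_1: rank ker ∂_1 − rank ∂_2 = (27 − 8) − 17 = 2, and the invariant factors of ∂_2 are all 1, so H_1 = Z^2.
  H_2: rank ker ∂_2 − rank ∂_3 = (18 − 17) − 0 = 1, and there is no ∂_3, so H_2 = Z.

As a check, the Euler characteristic is 9 − 27 + 18 = 0, which agrees with 1 − 2 + 1 = 0.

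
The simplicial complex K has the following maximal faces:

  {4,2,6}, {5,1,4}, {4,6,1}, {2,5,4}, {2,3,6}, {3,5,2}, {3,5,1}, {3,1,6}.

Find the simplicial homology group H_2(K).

K has 6 vertices, 12 edges, 8 triangles.
rank ∂_2 = 7, rank ∂_3 = 0 ⇒ b_2 = 8 − 7 − 0 = 1. So H_2 ≅ Z.

H_2 = Z.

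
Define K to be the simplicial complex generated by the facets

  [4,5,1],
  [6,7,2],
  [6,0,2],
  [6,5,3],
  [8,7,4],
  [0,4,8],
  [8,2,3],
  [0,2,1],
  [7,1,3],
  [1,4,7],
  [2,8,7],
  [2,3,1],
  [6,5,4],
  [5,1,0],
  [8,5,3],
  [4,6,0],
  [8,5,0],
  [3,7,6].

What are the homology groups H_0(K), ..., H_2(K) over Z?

K has 9 vertices, 27 edges, 18 triangles.
rank ∂_0 = 0, rank ∂_1 = 8 ⇒ b_0 = 9 − 0 − 8 = 1; all invariant factors of ∂_1 are 1 so no torsion. So H_0 ≅ Z.
rank ∂_1 = 8, rank ∂_2 = 18 ⇒ b_1 = 27 − 8 − 18 = 1; ∂_2 has invariant factor(s) [2] giving torsion. So H_1 ≅ Z × Z/2.
rank ∂_2 = 18, rank ∂_3 = 0 ⇒ b_2 = 18 − 18 − 0 = 0. So H_2 ≅ 0.

H_0 ≅ Z,  H_1 ≅ Z × Z/2,  H_2 = 0.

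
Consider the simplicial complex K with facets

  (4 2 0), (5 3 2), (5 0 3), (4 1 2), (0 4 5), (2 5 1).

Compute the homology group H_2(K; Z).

H_2 = 0.

K has 6 vertices, 12 edges, 6 triangles.
rank ∂_2 = 6, rank ∂_3 = 0 ⇒ b_2 = 6 − 6 − 0 = 0. So H_2 ≅ 0.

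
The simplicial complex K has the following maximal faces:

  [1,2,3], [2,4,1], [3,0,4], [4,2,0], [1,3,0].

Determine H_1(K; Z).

Fix the vertex order 0 < 1 < 2 < 3 < 4 and write every simplex with vertices in increasing order. Then dim K = 2 and the simplices of K are:

  0-simplices (5): [0], [1], [2], [3], [4]
  1-simplices (10): [0,1], [0,2], [0,3], [0,4], [1,2], [1,3], [1,4], [2,3], [2,4], [3,4]
  2-simplices (5): [0,1,3], [0,2,4], [0,3,4], [1,2,3], [1,2,4]

so the chain groups are C_0 ≅ Z^5, C_1 ≅ Z^10, C_2 ≅ Z^5.

∂_1: C_1 → C_0 maps an edge to its endpoints' difference, ∂[p,q] = q − p.
This gives a 5×10 integer matrix of rank 4; reducing to Smith normal form yields diagonal entries (1,1,1,1).

The boundary map ∂_2: C_2 → C_1 maps a triangle to the signed sum of its edges. For instance
  ∂[1,2,4] = [2,4] − [1,4] + [1,2],
  ∂[0,1,3] = [1,3] − [0,3] + [0,1].
As a 10×5 matrix over Z this has rank 5, with invariant factors (1,1,1,1,1).

Reading off H_k = ker ∂_k / im ∂_{k+1}:

  H_1: rank ker ∂_1 − rank ∂_2 = (10 − 4) − 5 = 1, and the invariant factors of ∂_2 are all 1, so H_1 = Z.

H_1 = Z.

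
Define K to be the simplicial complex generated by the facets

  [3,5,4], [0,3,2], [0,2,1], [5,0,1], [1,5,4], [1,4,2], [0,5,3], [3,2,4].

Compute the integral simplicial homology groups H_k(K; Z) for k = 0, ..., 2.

H_0 ≅ Z,  H_1 = 0,  H_2 ≅ Z.

K has 6 vertices, 12 edges, 8 triangles.
rank ∂_0 = 0, rank ∂_1 = 5 ⇒ b_0 = 6 − 0 − 5 = 1; all invariant factors of ∂_1 are 1 so no torsion. So H_0 ≅ Z.
rank ∂_1 = 5, rank ∂_2 = 7 ⇒ b_1 = 12 − 5 − 7 = 0; all invariant factors of ∂_2 are 1 so no torsion. So H_1 ≅ 0.
rank ∂_2 = 7, rank ∂_3 = 0 ⇒ b_2 = 8 − 7 − 0 = 1. So H_2 ≅ Z.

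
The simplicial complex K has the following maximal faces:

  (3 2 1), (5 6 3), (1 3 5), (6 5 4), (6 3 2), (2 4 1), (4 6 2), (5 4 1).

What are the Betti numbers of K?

b_0 = 1, b_1 = 0, b_2 = 1.

Order the vertices as 1 < 2 < 3 < 4 < 5 < 6. Listing each simplex with vertices in this order, K has dimension 2 with simplices:

  0-simplices (6): [1], [2], [3], [4], [5], [6]
  1-simplices (12): [1,2], [1,3], [1,4], [1,5], [2,3], [2,4], [2,6], [3,5], [3,6], [4,5], [4,6], [5,6]
  2-simplices (8): [1,2,3], [1,2,4], [1,3,5], [1,4,5], [2,3,6], [2,4,6], [3,5,6], [4,5,6]

Hence C_0 ≅ Z^6, C_1 ≅ Z^12, C_2 ≅ Z^8.

The boundary map ∂_1: C_1 → C_0 maps an edge to its endpoints' difference, ∂[p,q] = q − p.
As a 6×12 matrix over Z this has rank 5, with invariant factors (1,1,1,1,1).

Boundary ∂_2: C_2 → C_1 maps a triangle to the signed sum of its edges. For instance
  ∂[3,5,6] = [5,6] − [3,6] + [3,5],
  ∂[4,5,6] = [5,6] − [4,6] + [4,5].
The 12×8 boundary matrix has rank 7 and Smith normal form diag(1,1,1,1,1,1,1).

Now H_k = ker ∂_k / im ∂_{k+1}, so:

  H_0: rank C_0 − rank ∂_1 = 6 − 5 = 1, and the invariant factors of ∂_1 are all 1, so H_0 = Z.
  H_1: rank ker ∂_1 − rank ∂_2 = (12 − 5) − 7 = 0, and the invariant factors of ∂_2 are all 1, so H_1 = 0.
  H_2: rank ker ∂_2 − rank ∂_3 = (8 − 7) − 0 = 1, and there is no ∂_3, so H_2 = Z.

Hence the Betti numbers are b_0 = 1, b_1 = 0, b_2 = 1.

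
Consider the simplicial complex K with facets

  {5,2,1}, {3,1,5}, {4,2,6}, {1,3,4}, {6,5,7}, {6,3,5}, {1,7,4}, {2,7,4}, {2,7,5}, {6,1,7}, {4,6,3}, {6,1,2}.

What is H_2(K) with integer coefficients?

Take the total order 1 < 2 < 3 < 4 < 5 < 6 < 7 on the vertex set. Then K (dimension 2) consists of the simplices:

  0-simplices (7): [1], [2], [3], [4], [5], [6], [7]
  1-simplices (18): [1,2], [1,3], [1,4], [1,5], [1,6], [1,7], [2,4], [2,5], [2,6], [2,7], [3,4], [3,5], [3,6], [4,6], [4,7], [5,6], [5,7], [6,7]
  2-simplices (12): [1,2,5], [1,2,6], [1,3,4], [1,3,5], [1,4,7], [1,6,7], [2,4,6], [2,4,7], [2,5,7], [3,4,6], [3,5,6], [5,6,7]

Hence C_0 ≅ Z^7, C_1 ≅ Z^18, C_2 ≅ Z^12.

Boundary ∂_1: C_1 → C_0 maps an edge to its endpoints' difference, ∂[p,q] = q − p.
The resulting 7×18 matrix has rank 6, and its Smith normal form has invariant factors (1,1,1,1,1,1).

∂_2: C_2 → C_1 sends each 2-simplex [p,q,r] to [q,r] − [p,r] + [p,q]. For instance
  ∂[3,5,6] = [5,6] − [3,6] + [3,5],
  ∂[2,5,7] = [5,7] − [2,7] + [2,5].
The 18×12 boundary matrix has rank 12 and Smith normal form diag(1,1,1,1,1,1,1,1,1,1,1,2).

Computing H_k = (kernel of ∂_k) / (image of ∂_{k+1}):

  H_2: rank ker ∂_2 − rank ∂_3 = (12 − 12) − 0 = 0, and there is no ∂_3, so H_2 = 0.

(K is a triangulation of the real projective plane RP^2.)

H_2 = 0.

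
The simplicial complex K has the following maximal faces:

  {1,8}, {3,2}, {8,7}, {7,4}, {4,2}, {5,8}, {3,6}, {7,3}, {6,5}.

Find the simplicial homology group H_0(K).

K has 8 vertices, 9 edges.
rank ∂_0 = 0, rank ∂_1 = 7 ⇒ b_0 = 8 − 0 − 7 = 1; all invariant factors of ∂_1 are 1 so no torsion. So H_0 ≅ Z.

H_0 ≅ Z.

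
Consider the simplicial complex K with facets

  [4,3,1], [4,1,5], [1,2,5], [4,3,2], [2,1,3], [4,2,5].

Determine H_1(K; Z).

K has 5 vertices, 9 edges, 6 triangles.
rank ∂_1 = 4, rank ∂_2 = 5 ⇒ b_1 = 9 − 4 − 5 = 0; all invariant factors of ∂_2 are 1 so no torsion. So H_1 ≅ 0.

H_1 ≅ 0.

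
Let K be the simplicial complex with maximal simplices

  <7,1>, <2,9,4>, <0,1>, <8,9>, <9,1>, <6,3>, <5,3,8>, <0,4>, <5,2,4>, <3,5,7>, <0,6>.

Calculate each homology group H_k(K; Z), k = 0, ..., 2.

Take the total order 0 < 1 < 2 < 3 < 4 < 5 < 6 < 7 < 8 < 9 on the vertex set. Then K (dimension 2) consists of the simplices:

  0-simplices (10): [0], [1], [2], [3], [4], [5], [6], [7], [8], [9]
  1-simplices (17): [0,1], [0,4], [0,6], [1,7], [1,9], [2,4], [2,5], [2,9], [3,5], [3,6], [3,7], [3,8], [4,5], [4,9], [5,7], [5,8], [8,9]
  2-simplices (4): [2,4,5], [2,4,9], [3,5,7], [3,5,8]

Hence C_0 ≅ Z^10, C_1 ≅ Z^17, C_2 ≅ Z^4.

∂_1: C_1 → C_0 is given by ∂[p,q] = [q] − [p]. For instance
  ∂[1,7] = [7] − [1].
The 10×17 boundary matrix has rank 9 and Smith normal form diag(1,1,1,1,1,1,1,1,1).

The boundary map ∂_2: C_2 → C_1 acts by ∂[p,q,r] = [q,r] − [p,r] + [p,q]. For instance
  ∂[2,4,9] = [4,9] − [2,9] + [2,4],
  ∂[3,5,8] = [5,8] − [3,8] + [3,5].
The 17×4 boundary matrix has rank 4 and Smith normal form diag(1,1,1,1).

Reading off H_k = ker ∂_k / im ∂_{k+1}:

  H_0: rank C_0 − rank ∂_1 = 10 − 9 = 1, and the invariant factors of ∂_1 are all 1, so H_0 ≅ Z.
  H_1: rank ker ∂_1 − rank ∂_2 = (17 − 9) − 4 = 4, and the invariant factors of ∂_2 are all 1, so H_1 ≅ Z^4.
  H_2: rank ker ∂_2 − rank ∂_3 = (4 − 4) − 0 = 0, and there is no ∂_3, so H_2 ≅ 0.

H_0 ≅ Z,  H_1 ≅ Z^4,  H_2 = 0.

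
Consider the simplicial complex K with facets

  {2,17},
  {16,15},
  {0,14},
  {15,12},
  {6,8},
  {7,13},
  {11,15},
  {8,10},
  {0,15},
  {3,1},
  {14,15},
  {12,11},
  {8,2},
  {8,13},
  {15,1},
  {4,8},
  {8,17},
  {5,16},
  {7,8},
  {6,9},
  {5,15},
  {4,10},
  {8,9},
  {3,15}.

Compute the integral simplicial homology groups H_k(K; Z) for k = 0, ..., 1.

Take the total order 0 < 1 < 2 < 3 < 4 < 5 < 6 < 7 < 8 < 9 < 10 < 11 < 12 < 13 < 14 < 15 < 16 < 17 on the vertex set. Then K (dimension 1) consists of the simplices:

  0-simplices (18): [0], [1], [2], [3], [4], [5], [6], [7], [8], [9], [10], [11], [12], [13], [14], [15], [16], [17]
  1-simplices (24): (24 of them)

so the chain groups are C_0 ≅ Z^18, C_1 ≅ Z^24.

The boundary map ∂_1: C_1 → C_0 sends each edge [p,q] (with p < q) to q − p.
The resulting 18×24 matrix has rank 16, and its Smith normal form has invariant factors (1,1,1,1,1,1,1,1,1,1,1,1,1,1,1,1).

Reading off H_k = ker ∂_k / im ∂_{k+1}:

  H_0: rank C_0 − rank ∂_1 = 18 − 16 = 2, and the invariant factors of ∂_1 are all 1, so H_0 = Z^2.
  H_1: rank ker ∂_1 − rank ∂_2 = (24 − 16) − 0 = 8, and there is no ∂_2, so H_1 = Z^8.

(K is a triangulation of the disjoint union of a wedge of 4 circles and a wedge of 4 circles.)

H_0 ≅ Z^2,  H_1 ≅ Z^8.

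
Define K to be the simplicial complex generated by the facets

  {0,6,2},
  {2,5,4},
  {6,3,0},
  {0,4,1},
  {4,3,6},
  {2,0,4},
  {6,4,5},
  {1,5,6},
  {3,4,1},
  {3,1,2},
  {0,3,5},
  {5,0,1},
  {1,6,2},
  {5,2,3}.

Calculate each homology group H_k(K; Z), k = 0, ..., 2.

H_0 = Z,  H_1 = Z^2,  H_2 = Z.

Fix the vertex order 0 < 1 < 2 < 3 < 4 < 5 < 6 and write every simplex with vertices in increasing order. Then dim K = 2 and the simplices of K are:

  0-simplices (7): [0], [1], [2], [3], [4], [5], [6]
  1-simplices (21): [0,1], [0,2], [0,3], [0,4], [0,5], [0,6], [1,2], [1,3], [1,4], [1,5], [1,6], [2,3], [2,4], [2,5], [2,6], [3,4], [3,5], [3,6], [4,5], [4,6], [5,6]
  2-simplices (14): [0,1,4], [0,1,5], [0,2,4], [0,2,6], [0,3,5], [0,3,6], [1,2,3], [1,2,6], [1,3,4], [1,5,6], [2,3,5], [2,4,5], [3,4,6], [4,5,6]

giving chain groups C_0 ≅ Z^7, C_1 ≅ Z^21, C_2 ≅ Z^14.

The boundary map ∂_1: C_1 → C_0 sends each edge [p,q] (with p < q) to q − p.
The resulting 7×21 matrix has rank 6, and its Smith normal form has invariant factors (1,1,1,1,1,1).

Boundary ∂_2: C_2 → C_1 maps a triangle to the signed sum of its edges. For instance
  ∂[0,1,5] = [1,5] − [0,5] + [0,1],
  ∂[1,3,4] = [3,4] − [1,4] + [1,3].
The resulting 21×14 matrix has rank 13, and its Smith normal form has invariant factors (1,1,1,1,1,1,1,1,1,1,1,1,1).

From H_k ≅ ker(∂_k) / im(∂_{k+1}) we obtain:

  H_0: rank C_0 − rank ∂_1 = 7 − 6 = 1, and the invariant factors of ∂_1 are all 1, so H_0 ≅ Z.
  H_1: rank ker ∂_1 − rank ∂_2 = (21 − 6) − 13 = 2, and the invariant factors of ∂_2 are all 1, so H_1 ≅ Z^2.
  H_2: rank ker ∂_2 − rank ∂_3 = (14 − 13) − 0 = 1, and there is no ∂_3, so H_2 ≅ Z.

As a check, the Euler characteristic is 7 − 21 + 14 = 0, which agrees with 1 − 2 + 1 = 0.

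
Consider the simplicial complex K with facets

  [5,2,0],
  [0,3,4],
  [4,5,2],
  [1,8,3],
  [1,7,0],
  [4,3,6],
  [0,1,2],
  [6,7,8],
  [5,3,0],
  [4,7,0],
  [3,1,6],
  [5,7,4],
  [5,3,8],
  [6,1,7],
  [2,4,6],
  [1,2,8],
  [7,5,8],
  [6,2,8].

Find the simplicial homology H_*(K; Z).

H_0 = Z,  H_1 = Z ⊕ Z/2Z,  H_2 = 0.

Fix the vertex order 0 < 1 < 2 < 3 < 4 < 5 < 6 < 7 < 8 and write every simplex with vertices in increasing order. Then dim K = 2 and the simplices of K are:

  0-simplices (9): [0], [1], [2], [3], [4], [5], [6], [7], [8]
  1-simplices (27): (27 of them)
  2-simplices (18): [0,1,2], [0,1,7], [0,2,5], [0,3,4], [0,3,5], [0,4,7], [1,2,8], [1,3,6], [1,3,8], [1,6,7], [2,4,5], [2,4,6], [2,6,8], [3,4,6], [3,5,8], [4,5,7], [5,7,8], [6,7,8]

so the chain groups are C_0 ≅ Z^9, C_1 ≅ Z^27, C_2 ≅ Z^18.

∂_1: C_1 → C_0 sends each edge [p,q] (with p < q) to q − p.
The 9×27 boundary matrix has rank 8 and Smith normal form diag(1,1,1,1,1,1,1,1).

∂_2: C_2 → C_1 acts by ∂[p,q,r] = [q,r] − [p,r] + [p,q]. For instance
  ∂[6,7,8] = [7,8] − [6,8] + [6,7],
  ∂[2,4,5] = [4,5] − [2,5] + [2,4].
This gives a 27×18 integer matrix of rank 18; reducing to Smith normal form yields diagonal entries (1,1,1,1,1,1,1,1,1,1,1,1,1,1,1,1,1,2).

Computing H_k = (kernel of ∂_k) / (image of ∂_{k+1}):

  H_0: rank C_0 − rank ∂_1 = 9 − 8 = 1, and the invariant factors of ∂_1 are all 1, so H_0 ≅ Z.
  H_1: rank ker ∂_1 − rank ∂_2 = (27 − 8) − 18 = 1, and ∂_2 has invariant factor 2 > 1, so H_1 ≅ Z ⊕ Z/2Z.
  H_2: rank ker ∂_2 − rank ∂_3 = (18 − 18) − 0 = 0, and there is no ∂_3, so H_2 ≅ 0.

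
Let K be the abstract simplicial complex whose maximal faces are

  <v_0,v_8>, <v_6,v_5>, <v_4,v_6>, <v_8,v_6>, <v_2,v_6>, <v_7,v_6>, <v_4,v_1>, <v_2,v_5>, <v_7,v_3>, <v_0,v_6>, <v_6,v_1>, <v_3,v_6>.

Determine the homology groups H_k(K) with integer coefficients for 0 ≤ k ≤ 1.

We work with the vertex ordering v_0 < v_1 < v_2 < v_3 < v_4 < v_5 < v_6 < v_7 < v_8. The simplices of K, each written with vertices in increasing order, are:

  0-simplices (9): [v_0], [v_1], [v_2], [v_3], [v_4], [v_5], [v_6], [v_7], [v_8]
  1-simplices (12): [v_0,v_6], [v_0,v_8], [v_1,v_4], [v_1,v_6], [v_2,v_5], [v_2,v_6], [v_3,v_6], [v_3,v_7], [v_4,v_6], [v_5,v_6], [v_6,v_7], [v_6,v_8]

Hence C_0 ≅ Z^9, C_1 ≅ Z^12.

Boundary ∂_1: C_1 → C_0 is given by ∂[p,q] = [q] − [p]. For instance
  ∂[v_1,v_6] = [v_6] − [v_1].
This gives a 9×12 integer matrix of rank 8; reducing to Smith normal form yields diagonal entries (1,1,1,1,1,1,1,1).

Computing H_k = (kernel of ∂_k) / (image of ∂_{k+1}):

  H_0: rank C_0 − rank ∂_1 = 9 − 8 = 1, and the invariant factors of ∂_1 are all 1, so H_0 ≅ Z.
  H_1: rank ker ∂_1 − rank ∂_2 = (12 − 8) − 0 = 4, and there is no ∂_2, so H_1 ≅ Z^4.

As a check, the Euler characteristic is 9 − 12 = -3, which agrees with 1 − 4 = -3.

H_0 = Z,  H_1 = Z^4.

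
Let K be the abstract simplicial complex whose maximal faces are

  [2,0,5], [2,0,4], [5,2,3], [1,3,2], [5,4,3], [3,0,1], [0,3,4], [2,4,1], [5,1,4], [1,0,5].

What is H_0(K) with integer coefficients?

H_0 = Z.

K has 6 vertices, 15 edges, 10 triangles.
rank ∂_0 = 0, rank ∂_1 = 5 ⇒ b_0 = 6 − 0 − 5 = 1; all invariant factors of ∂_1 are 1 so no torsion. So H_0 ≅ Z.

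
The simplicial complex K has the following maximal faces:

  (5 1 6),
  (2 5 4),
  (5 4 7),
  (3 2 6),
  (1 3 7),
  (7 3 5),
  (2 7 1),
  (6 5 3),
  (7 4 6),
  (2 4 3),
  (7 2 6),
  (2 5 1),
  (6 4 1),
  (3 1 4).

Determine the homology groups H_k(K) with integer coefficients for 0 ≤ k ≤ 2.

H_0 ≅ Z,  H_1 ≅ Z^2,  H_2 ≅ Z.

Order the vertices as 1 < 2 < 3 < 4 < 5 < 6 < 7. Listing each simplex with vertices in this order, K has dimension 2 with simplices:

  0-simplices (7): [1], [2], [3], [4], [5], [6], [7]
  1-simplices (21): [1,2], [1,3], [1,4], [1,5], [1,6], [1,7], [2,3], [2,4], [2,5], [2,6], [2,7], [3,4], [3,5], [3,6], [3,7], [4,5], [4,6], [4,7], [5,6], [5,7], [6,7]
  2-simplices (14): [1,2,5], [1,2,7], [1,3,4], [1,3,7], [1,4,6], [1,5,6], [2,3,4], [2,3,6], [2,4,5], [2,6,7], [3,5,6], [3,5,7], [4,5,7], [4,6,7]

giving chain groups C_0 ≅ Z^7, C_1 ≅ Z^21, C_2 ≅ Z^14.

∂_1: C_1 → C_0 is given by ∂[p,q] = [q] − [p]. For instance
  ∂[1,6] = [6] − [1].
The 7×21 boundary matrix has rank 6 and Smith normal form diag(1,1,1,1,1,1).

Boundary ∂_2: C_2 → C_1 sends each 2-simplex [p,q,r] to [q,r] − [p,r] + [p,q]. For instance
  ∂[2,3,6] = [3,6] − [2,6] + [2,3],
  ∂[1,3,7] = [3,7] − [1,7] + [1,3].
The resulting 21×14 matrix has rank 13, and its Smith normal form has invariant factors (1,1,1,1,1,1,1,1,1,1,1,1,1).

Computing H_k = (kernel of ∂_k) / (image of ∂_{k+1}):

  H_0: rank C_0 − rank ∂_1 = 7 − 6 = 1, and the invariant factors of ∂_1 are all 1, so H_0 ≅ Z.
  H_1: rank ker ∂_1 − rank ∂_2 = (21 − 6) − 13 = 2, and the invariant factors of ∂_2 are all 1, so H_1 ≅ Z^2.
  H_2: rank ker ∂_2 − rank ∂_3 = (14 − 13) − 0 = 1, and there is no ∂_3, so H_2 ≅ Z.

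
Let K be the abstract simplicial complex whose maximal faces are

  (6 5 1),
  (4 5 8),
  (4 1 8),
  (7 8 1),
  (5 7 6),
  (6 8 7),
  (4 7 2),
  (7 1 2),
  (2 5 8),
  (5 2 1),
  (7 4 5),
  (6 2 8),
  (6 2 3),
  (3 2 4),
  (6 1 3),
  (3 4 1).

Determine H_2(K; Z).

Fix the vertex order 1 < 2 < 3 < 4 < 5 < 6 < 7 < 8 and write every simplex with vertices in increasing order. Then dim K = 2 and the simplices of K are:

  0-simplices (8): [1], [2], [3], [4], [5], [6], [7], [8]
  1-simplices (24): (24 of them)
  2-simplices (16): [1,2,5], [1,2,7], [1,3,4], [1,3,6], [1,4,8], [1,5,6], [1,7,8], [2,3,4], [2,3,6], [2,4,7], [2,5,8], [2,6,8], [4,5,7], [4,5,8], [5,6,7], [6,7,8]

Hence C_0 ≅ Z^8, C_1 ≅ Z^24, C_2 ≅ Z^16.

The boundary map ∂_1: C_1 → C_0 maps an edge to its endpoints' difference, ∂[p,q] = q − p. For instance
  ∂[2,7] = [7] − [2].
The resulting 8×24 matrix has rank 7, and its Smith normal form has invariant factors (1,1,1,1,1,1,1).

The boundary map ∂_2: C_2 → C_1 sends each 2-simplex [p,q,r] to [q,r] − [p,r] + [p,q]. For instance
  ∂[5,6,7] = [6,7] − [5,7] + [5,6],
  ∂[4,5,8] = [5,8] − [4,8] + [4,5].
The resulting 24×16 matrix has rank 15, and its Smith normal form has invariant factors (1,1,1,1,1,1,1,1,1,1,1,1,1,1,1).

Reading off H_k = ker ∂_k / im ∂_{k+1}:

  H_2: rank ker ∂_2 − rank ∂_3 = (16 − 15) − 0 = 1, and there is no ∂_3, so H_2 ≅ Z.

H_2 = Z.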